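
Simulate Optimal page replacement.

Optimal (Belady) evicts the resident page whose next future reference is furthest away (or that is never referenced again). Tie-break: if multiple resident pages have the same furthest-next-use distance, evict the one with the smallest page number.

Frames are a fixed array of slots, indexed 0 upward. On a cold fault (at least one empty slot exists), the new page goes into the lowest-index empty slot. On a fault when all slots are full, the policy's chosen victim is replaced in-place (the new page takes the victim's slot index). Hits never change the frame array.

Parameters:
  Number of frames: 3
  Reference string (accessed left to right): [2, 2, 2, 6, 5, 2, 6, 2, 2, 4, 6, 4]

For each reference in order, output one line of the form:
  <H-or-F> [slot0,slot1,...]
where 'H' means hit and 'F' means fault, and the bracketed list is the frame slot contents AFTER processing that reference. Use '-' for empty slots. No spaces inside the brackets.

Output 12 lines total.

F [2,-,-]
H [2,-,-]
H [2,-,-]
F [2,6,-]
F [2,6,5]
H [2,6,5]
H [2,6,5]
H [2,6,5]
H [2,6,5]
F [4,6,5]
H [4,6,5]
H [4,6,5]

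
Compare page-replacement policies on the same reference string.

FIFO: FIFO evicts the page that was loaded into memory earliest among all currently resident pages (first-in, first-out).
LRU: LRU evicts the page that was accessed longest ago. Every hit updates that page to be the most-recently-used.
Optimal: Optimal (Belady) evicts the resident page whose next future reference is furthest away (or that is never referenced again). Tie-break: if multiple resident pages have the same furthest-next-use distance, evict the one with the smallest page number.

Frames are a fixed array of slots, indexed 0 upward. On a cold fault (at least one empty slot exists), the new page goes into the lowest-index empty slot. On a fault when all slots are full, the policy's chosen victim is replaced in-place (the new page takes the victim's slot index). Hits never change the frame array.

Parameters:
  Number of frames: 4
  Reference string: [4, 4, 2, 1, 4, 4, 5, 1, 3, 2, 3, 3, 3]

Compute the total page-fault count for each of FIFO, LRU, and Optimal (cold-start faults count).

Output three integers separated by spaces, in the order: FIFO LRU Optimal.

--- FIFO ---
  step 0: ref 4 -> FAULT, frames=[4,-,-,-] (faults so far: 1)
  step 1: ref 4 -> HIT, frames=[4,-,-,-] (faults so far: 1)
  step 2: ref 2 -> FAULT, frames=[4,2,-,-] (faults so far: 2)
  step 3: ref 1 -> FAULT, frames=[4,2,1,-] (faults so far: 3)
  step 4: ref 4 -> HIT, frames=[4,2,1,-] (faults so far: 3)
  step 5: ref 4 -> HIT, frames=[4,2,1,-] (faults so far: 3)
  step 6: ref 5 -> FAULT, frames=[4,2,1,5] (faults so far: 4)
  step 7: ref 1 -> HIT, frames=[4,2,1,5] (faults so far: 4)
  step 8: ref 3 -> FAULT, evict 4, frames=[3,2,1,5] (faults so far: 5)
  step 9: ref 2 -> HIT, frames=[3,2,1,5] (faults so far: 5)
  step 10: ref 3 -> HIT, frames=[3,2,1,5] (faults so far: 5)
  step 11: ref 3 -> HIT, frames=[3,2,1,5] (faults so far: 5)
  step 12: ref 3 -> HIT, frames=[3,2,1,5] (faults so far: 5)
  FIFO total faults: 5
--- LRU ---
  step 0: ref 4 -> FAULT, frames=[4,-,-,-] (faults so far: 1)
  step 1: ref 4 -> HIT, frames=[4,-,-,-] (faults so far: 1)
  step 2: ref 2 -> FAULT, frames=[4,2,-,-] (faults so far: 2)
  step 3: ref 1 -> FAULT, frames=[4,2,1,-] (faults so far: 3)
  step 4: ref 4 -> HIT, frames=[4,2,1,-] (faults so far: 3)
  step 5: ref 4 -> HIT, frames=[4,2,1,-] (faults so far: 3)
  step 6: ref 5 -> FAULT, frames=[4,2,1,5] (faults so far: 4)
  step 7: ref 1 -> HIT, frames=[4,2,1,5] (faults so far: 4)
  step 8: ref 3 -> FAULT, evict 2, frames=[4,3,1,5] (faults so far: 5)
  step 9: ref 2 -> FAULT, evict 4, frames=[2,3,1,5] (faults so far: 6)
  step 10: ref 3 -> HIT, frames=[2,3,1,5] (faults so far: 6)
  step 11: ref 3 -> HIT, frames=[2,3,1,5] (faults so far: 6)
  step 12: ref 3 -> HIT, frames=[2,3,1,5] (faults so far: 6)
  LRU total faults: 6
--- Optimal ---
  step 0: ref 4 -> FAULT, frames=[4,-,-,-] (faults so far: 1)
  step 1: ref 4 -> HIT, frames=[4,-,-,-] (faults so far: 1)
  step 2: ref 2 -> FAULT, frames=[4,2,-,-] (faults so far: 2)
  step 3: ref 1 -> FAULT, frames=[4,2,1,-] (faults so far: 3)
  step 4: ref 4 -> HIT, frames=[4,2,1,-] (faults so far: 3)
  step 5: ref 4 -> HIT, frames=[4,2,1,-] (faults so far: 3)
  step 6: ref 5 -> FAULT, frames=[4,2,1,5] (faults so far: 4)
  step 7: ref 1 -> HIT, frames=[4,2,1,5] (faults so far: 4)
  step 8: ref 3 -> FAULT, evict 1, frames=[4,2,3,5] (faults so far: 5)
  step 9: ref 2 -> HIT, frames=[4,2,3,5] (faults so far: 5)
  step 10: ref 3 -> HIT, frames=[4,2,3,5] (faults so far: 5)
  step 11: ref 3 -> HIT, frames=[4,2,3,5] (faults so far: 5)
  step 12: ref 3 -> HIT, frames=[4,2,3,5] (faults so far: 5)
  Optimal total faults: 5

Answer: 5 6 5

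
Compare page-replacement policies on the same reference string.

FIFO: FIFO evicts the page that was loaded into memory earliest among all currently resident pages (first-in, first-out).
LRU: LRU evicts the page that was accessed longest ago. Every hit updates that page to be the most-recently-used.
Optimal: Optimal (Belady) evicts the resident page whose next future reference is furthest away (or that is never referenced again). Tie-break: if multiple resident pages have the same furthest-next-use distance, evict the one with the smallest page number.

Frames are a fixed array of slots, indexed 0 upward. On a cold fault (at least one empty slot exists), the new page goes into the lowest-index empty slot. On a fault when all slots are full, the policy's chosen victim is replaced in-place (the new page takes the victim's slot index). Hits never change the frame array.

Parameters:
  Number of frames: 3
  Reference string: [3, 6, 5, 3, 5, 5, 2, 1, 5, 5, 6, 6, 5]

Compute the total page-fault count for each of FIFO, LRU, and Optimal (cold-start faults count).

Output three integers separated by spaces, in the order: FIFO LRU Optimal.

--- FIFO ---
  step 0: ref 3 -> FAULT, frames=[3,-,-] (faults so far: 1)
  step 1: ref 6 -> FAULT, frames=[3,6,-] (faults so far: 2)
  step 2: ref 5 -> FAULT, frames=[3,6,5] (faults so far: 3)
  step 3: ref 3 -> HIT, frames=[3,6,5] (faults so far: 3)
  step 4: ref 5 -> HIT, frames=[3,6,5] (faults so far: 3)
  step 5: ref 5 -> HIT, frames=[3,6,5] (faults so far: 3)
  step 6: ref 2 -> FAULT, evict 3, frames=[2,6,5] (faults so far: 4)
  step 7: ref 1 -> FAULT, evict 6, frames=[2,1,5] (faults so far: 5)
  step 8: ref 5 -> HIT, frames=[2,1,5] (faults so far: 5)
  step 9: ref 5 -> HIT, frames=[2,1,5] (faults so far: 5)
  step 10: ref 6 -> FAULT, evict 5, frames=[2,1,6] (faults so far: 6)
  step 11: ref 6 -> HIT, frames=[2,1,6] (faults so far: 6)
  step 12: ref 5 -> FAULT, evict 2, frames=[5,1,6] (faults so far: 7)
  FIFO total faults: 7
--- LRU ---
  step 0: ref 3 -> FAULT, frames=[3,-,-] (faults so far: 1)
  step 1: ref 6 -> FAULT, frames=[3,6,-] (faults so far: 2)
  step 2: ref 5 -> FAULT, frames=[3,6,5] (faults so far: 3)
  step 3: ref 3 -> HIT, frames=[3,6,5] (faults so far: 3)
  step 4: ref 5 -> HIT, frames=[3,6,5] (faults so far: 3)
  step 5: ref 5 -> HIT, frames=[3,6,5] (faults so far: 3)
  step 6: ref 2 -> FAULT, evict 6, frames=[3,2,5] (faults so far: 4)
  step 7: ref 1 -> FAULT, evict 3, frames=[1,2,5] (faults so far: 5)
  step 8: ref 5 -> HIT, frames=[1,2,5] (faults so far: 5)
  step 9: ref 5 -> HIT, frames=[1,2,5] (faults so far: 5)
  step 10: ref 6 -> FAULT, evict 2, frames=[1,6,5] (faults so far: 6)
  step 11: ref 6 -> HIT, frames=[1,6,5] (faults so far: 6)
  step 12: ref 5 -> HIT, frames=[1,6,5] (faults so far: 6)
  LRU total faults: 6
--- Optimal ---
  step 0: ref 3 -> FAULT, frames=[3,-,-] (faults so far: 1)
  step 1: ref 6 -> FAULT, frames=[3,6,-] (faults so far: 2)
  step 2: ref 5 -> FAULT, frames=[3,6,5] (faults so far: 3)
  step 3: ref 3 -> HIT, frames=[3,6,5] (faults so far: 3)
  step 4: ref 5 -> HIT, frames=[3,6,5] (faults so far: 3)
  step 5: ref 5 -> HIT, frames=[3,6,5] (faults so far: 3)
  step 6: ref 2 -> FAULT, evict 3, frames=[2,6,5] (faults so far: 4)
  step 7: ref 1 -> FAULT, evict 2, frames=[1,6,5] (faults so far: 5)
  step 8: ref 5 -> HIT, frames=[1,6,5] (faults so far: 5)
  step 9: ref 5 -> HIT, frames=[1,6,5] (faults so far: 5)
  step 10: ref 6 -> HIT, frames=[1,6,5] (faults so far: 5)
  step 11: ref 6 -> HIT, frames=[1,6,5] (faults so far: 5)
  step 12: ref 5 -> HIT, frames=[1,6,5] (faults so far: 5)
  Optimal total faults: 5

Answer: 7 6 5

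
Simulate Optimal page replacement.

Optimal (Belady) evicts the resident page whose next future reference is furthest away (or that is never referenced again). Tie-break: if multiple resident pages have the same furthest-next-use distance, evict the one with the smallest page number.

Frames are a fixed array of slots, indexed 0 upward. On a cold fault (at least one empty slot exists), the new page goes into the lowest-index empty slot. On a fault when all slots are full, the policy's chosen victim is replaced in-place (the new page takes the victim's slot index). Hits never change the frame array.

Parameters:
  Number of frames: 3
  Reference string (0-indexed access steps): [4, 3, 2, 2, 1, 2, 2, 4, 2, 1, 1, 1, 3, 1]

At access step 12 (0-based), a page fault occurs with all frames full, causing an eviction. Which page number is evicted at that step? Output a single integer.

Answer: 2

Derivation:
Step 0: ref 4 -> FAULT, frames=[4,-,-]
Step 1: ref 3 -> FAULT, frames=[4,3,-]
Step 2: ref 2 -> FAULT, frames=[4,3,2]
Step 3: ref 2 -> HIT, frames=[4,3,2]
Step 4: ref 1 -> FAULT, evict 3, frames=[4,1,2]
Step 5: ref 2 -> HIT, frames=[4,1,2]
Step 6: ref 2 -> HIT, frames=[4,1,2]
Step 7: ref 4 -> HIT, frames=[4,1,2]
Step 8: ref 2 -> HIT, frames=[4,1,2]
Step 9: ref 1 -> HIT, frames=[4,1,2]
Step 10: ref 1 -> HIT, frames=[4,1,2]
Step 11: ref 1 -> HIT, frames=[4,1,2]
Step 12: ref 3 -> FAULT, evict 2, frames=[4,1,3]
At step 12: evicted page 2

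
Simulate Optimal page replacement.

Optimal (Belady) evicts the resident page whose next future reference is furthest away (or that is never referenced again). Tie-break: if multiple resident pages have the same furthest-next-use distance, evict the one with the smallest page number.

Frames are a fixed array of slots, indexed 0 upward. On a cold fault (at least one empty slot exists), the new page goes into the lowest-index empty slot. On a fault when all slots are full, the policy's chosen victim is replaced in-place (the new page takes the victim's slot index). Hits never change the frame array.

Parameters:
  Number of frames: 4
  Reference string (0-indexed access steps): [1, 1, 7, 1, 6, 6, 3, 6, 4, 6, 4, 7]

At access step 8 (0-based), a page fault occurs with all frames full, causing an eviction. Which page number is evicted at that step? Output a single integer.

Step 0: ref 1 -> FAULT, frames=[1,-,-,-]
Step 1: ref 1 -> HIT, frames=[1,-,-,-]
Step 2: ref 7 -> FAULT, frames=[1,7,-,-]
Step 3: ref 1 -> HIT, frames=[1,7,-,-]
Step 4: ref 6 -> FAULT, frames=[1,7,6,-]
Step 5: ref 6 -> HIT, frames=[1,7,6,-]
Step 6: ref 3 -> FAULT, frames=[1,7,6,3]
Step 7: ref 6 -> HIT, frames=[1,7,6,3]
Step 8: ref 4 -> FAULT, evict 1, frames=[4,7,6,3]
At step 8: evicted page 1

Answer: 1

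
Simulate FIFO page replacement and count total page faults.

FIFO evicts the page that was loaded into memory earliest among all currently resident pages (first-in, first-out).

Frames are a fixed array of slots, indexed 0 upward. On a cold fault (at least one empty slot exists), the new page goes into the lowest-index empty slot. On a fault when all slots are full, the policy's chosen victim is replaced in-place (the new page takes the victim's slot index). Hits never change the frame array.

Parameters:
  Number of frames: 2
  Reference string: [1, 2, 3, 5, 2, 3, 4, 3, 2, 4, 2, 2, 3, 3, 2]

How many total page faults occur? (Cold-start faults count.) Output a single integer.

Answer: 9

Derivation:
Step 0: ref 1 → FAULT, frames=[1,-]
Step 1: ref 2 → FAULT, frames=[1,2]
Step 2: ref 3 → FAULT (evict 1), frames=[3,2]
Step 3: ref 5 → FAULT (evict 2), frames=[3,5]
Step 4: ref 2 → FAULT (evict 3), frames=[2,5]
Step 5: ref 3 → FAULT (evict 5), frames=[2,3]
Step 6: ref 4 → FAULT (evict 2), frames=[4,3]
Step 7: ref 3 → HIT, frames=[4,3]
Step 8: ref 2 → FAULT (evict 3), frames=[4,2]
Step 9: ref 4 → HIT, frames=[4,2]
Step 10: ref 2 → HIT, frames=[4,2]
Step 11: ref 2 → HIT, frames=[4,2]
Step 12: ref 3 → FAULT (evict 4), frames=[3,2]
Step 13: ref 3 → HIT, frames=[3,2]
Step 14: ref 2 → HIT, frames=[3,2]
Total faults: 9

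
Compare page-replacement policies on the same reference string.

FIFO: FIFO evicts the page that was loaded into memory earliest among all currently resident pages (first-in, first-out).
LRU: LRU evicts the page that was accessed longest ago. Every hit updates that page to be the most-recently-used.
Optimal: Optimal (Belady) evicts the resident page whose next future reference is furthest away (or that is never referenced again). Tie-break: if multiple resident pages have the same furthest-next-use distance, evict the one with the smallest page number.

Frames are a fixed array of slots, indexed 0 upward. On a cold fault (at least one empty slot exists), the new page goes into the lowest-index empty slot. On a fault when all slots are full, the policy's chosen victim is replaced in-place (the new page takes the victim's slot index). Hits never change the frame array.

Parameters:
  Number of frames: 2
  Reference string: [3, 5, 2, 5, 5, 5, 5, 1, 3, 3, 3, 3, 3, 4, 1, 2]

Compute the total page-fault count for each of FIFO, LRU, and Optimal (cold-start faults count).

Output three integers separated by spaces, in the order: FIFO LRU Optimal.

Answer: 8 8 7

Derivation:
--- FIFO ---
  step 0: ref 3 -> FAULT, frames=[3,-] (faults so far: 1)
  step 1: ref 5 -> FAULT, frames=[3,5] (faults so far: 2)
  step 2: ref 2 -> FAULT, evict 3, frames=[2,5] (faults so far: 3)
  step 3: ref 5 -> HIT, frames=[2,5] (faults so far: 3)
  step 4: ref 5 -> HIT, frames=[2,5] (faults so far: 3)
  step 5: ref 5 -> HIT, frames=[2,5] (faults so far: 3)
  step 6: ref 5 -> HIT, frames=[2,5] (faults so far: 3)
  step 7: ref 1 -> FAULT, evict 5, frames=[2,1] (faults so far: 4)
  step 8: ref 3 -> FAULT, evict 2, frames=[3,1] (faults so far: 5)
  step 9: ref 3 -> HIT, frames=[3,1] (faults so far: 5)
  step 10: ref 3 -> HIT, frames=[3,1] (faults so far: 5)
  step 11: ref 3 -> HIT, frames=[3,1] (faults so far: 5)
  step 12: ref 3 -> HIT, frames=[3,1] (faults so far: 5)
  step 13: ref 4 -> FAULT, evict 1, frames=[3,4] (faults so far: 6)
  step 14: ref 1 -> FAULT, evict 3, frames=[1,4] (faults so far: 7)
  step 15: ref 2 -> FAULT, evict 4, frames=[1,2] (faults so far: 8)
  FIFO total faults: 8
--- LRU ---
  step 0: ref 3 -> FAULT, frames=[3,-] (faults so far: 1)
  step 1: ref 5 -> FAULT, frames=[3,5] (faults so far: 2)
  step 2: ref 2 -> FAULT, evict 3, frames=[2,5] (faults so far: 3)
  step 3: ref 5 -> HIT, frames=[2,5] (faults so far: 3)
  step 4: ref 5 -> HIT, frames=[2,5] (faults so far: 3)
  step 5: ref 5 -> HIT, frames=[2,5] (faults so far: 3)
  step 6: ref 5 -> HIT, frames=[2,5] (faults so far: 3)
  step 7: ref 1 -> FAULT, evict 2, frames=[1,5] (faults so far: 4)
  step 8: ref 3 -> FAULT, evict 5, frames=[1,3] (faults so far: 5)
  step 9: ref 3 -> HIT, frames=[1,3] (faults so far: 5)
  step 10: ref 3 -> HIT, frames=[1,3] (faults so far: 5)
  step 11: ref 3 -> HIT, frames=[1,3] (faults so far: 5)
  step 12: ref 3 -> HIT, frames=[1,3] (faults so far: 5)
  step 13: ref 4 -> FAULT, evict 1, frames=[4,3] (faults so far: 6)
  step 14: ref 1 -> FAULT, evict 3, frames=[4,1] (faults so far: 7)
  step 15: ref 2 -> FAULT, evict 4, frames=[2,1] (faults so far: 8)
  LRU total faults: 8
--- Optimal ---
  step 0: ref 3 -> FAULT, frames=[3,-] (faults so far: 1)
  step 1: ref 5 -> FAULT, frames=[3,5] (faults so far: 2)
  step 2: ref 2 -> FAULT, evict 3, frames=[2,5] (faults so far: 3)
  step 3: ref 5 -> HIT, frames=[2,5] (faults so far: 3)
  step 4: ref 5 -> HIT, frames=[2,5] (faults so far: 3)
  step 5: ref 5 -> HIT, frames=[2,5] (faults so far: 3)
  step 6: ref 5 -> HIT, frames=[2,5] (faults so far: 3)
  step 7: ref 1 -> FAULT, evict 5, frames=[2,1] (faults so far: 4)
  step 8: ref 3 -> FAULT, evict 2, frames=[3,1] (faults so far: 5)
  step 9: ref 3 -> HIT, frames=[3,1] (faults so far: 5)
  step 10: ref 3 -> HIT, frames=[3,1] (faults so far: 5)
  step 11: ref 3 -> HIT, frames=[3,1] (faults so far: 5)
  step 12: ref 3 -> HIT, frames=[3,1] (faults so far: 5)
  step 13: ref 4 -> FAULT, evict 3, frames=[4,1] (faults so far: 6)
  step 14: ref 1 -> HIT, frames=[4,1] (faults so far: 6)
  step 15: ref 2 -> FAULT, evict 1, frames=[4,2] (faults so far: 7)
  Optimal total faults: 7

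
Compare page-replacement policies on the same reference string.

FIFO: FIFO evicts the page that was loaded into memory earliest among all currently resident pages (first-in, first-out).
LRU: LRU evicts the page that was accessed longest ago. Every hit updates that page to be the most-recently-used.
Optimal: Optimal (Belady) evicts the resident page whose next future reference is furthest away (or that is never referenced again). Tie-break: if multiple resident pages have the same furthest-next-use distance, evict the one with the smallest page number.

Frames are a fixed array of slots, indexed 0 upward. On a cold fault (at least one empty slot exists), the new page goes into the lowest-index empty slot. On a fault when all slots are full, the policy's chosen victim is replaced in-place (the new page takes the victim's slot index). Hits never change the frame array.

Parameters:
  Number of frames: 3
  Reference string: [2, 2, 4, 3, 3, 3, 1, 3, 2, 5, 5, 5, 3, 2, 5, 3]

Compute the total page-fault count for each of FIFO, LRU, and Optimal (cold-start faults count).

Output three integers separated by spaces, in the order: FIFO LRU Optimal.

Answer: 7 6 5

Derivation:
--- FIFO ---
  step 0: ref 2 -> FAULT, frames=[2,-,-] (faults so far: 1)
  step 1: ref 2 -> HIT, frames=[2,-,-] (faults so far: 1)
  step 2: ref 4 -> FAULT, frames=[2,4,-] (faults so far: 2)
  step 3: ref 3 -> FAULT, frames=[2,4,3] (faults so far: 3)
  step 4: ref 3 -> HIT, frames=[2,4,3] (faults so far: 3)
  step 5: ref 3 -> HIT, frames=[2,4,3] (faults so far: 3)
  step 6: ref 1 -> FAULT, evict 2, frames=[1,4,3] (faults so far: 4)
  step 7: ref 3 -> HIT, frames=[1,4,3] (faults so far: 4)
  step 8: ref 2 -> FAULT, evict 4, frames=[1,2,3] (faults so far: 5)
  step 9: ref 5 -> FAULT, evict 3, frames=[1,2,5] (faults so far: 6)
  step 10: ref 5 -> HIT, frames=[1,2,5] (faults so far: 6)
  step 11: ref 5 -> HIT, frames=[1,2,5] (faults so far: 6)
  step 12: ref 3 -> FAULT, evict 1, frames=[3,2,5] (faults so far: 7)
  step 13: ref 2 -> HIT, frames=[3,2,5] (faults so far: 7)
  step 14: ref 5 -> HIT, frames=[3,2,5] (faults so far: 7)
  step 15: ref 3 -> HIT, frames=[3,2,5] (faults so far: 7)
  FIFO total faults: 7
--- LRU ---
  step 0: ref 2 -> FAULT, frames=[2,-,-] (faults so far: 1)
  step 1: ref 2 -> HIT, frames=[2,-,-] (faults so far: 1)
  step 2: ref 4 -> FAULT, frames=[2,4,-] (faults so far: 2)
  step 3: ref 3 -> FAULT, frames=[2,4,3] (faults so far: 3)
  step 4: ref 3 -> HIT, frames=[2,4,3] (faults so far: 3)
  step 5: ref 3 -> HIT, frames=[2,4,3] (faults so far: 3)
  step 6: ref 1 -> FAULT, evict 2, frames=[1,4,3] (faults so far: 4)
  step 7: ref 3 -> HIT, frames=[1,4,3] (faults so far: 4)
  step 8: ref 2 -> FAULT, evict 4, frames=[1,2,3] (faults so far: 5)
  step 9: ref 5 -> FAULT, evict 1, frames=[5,2,3] (faults so far: 6)
  step 10: ref 5 -> HIT, frames=[5,2,3] (faults so far: 6)
  step 11: ref 5 -> HIT, frames=[5,2,3] (faults so far: 6)
  step 12: ref 3 -> HIT, frames=[5,2,3] (faults so far: 6)
  step 13: ref 2 -> HIT, frames=[5,2,3] (faults so far: 6)
  step 14: ref 5 -> HIT, frames=[5,2,3] (faults so far: 6)
  step 15: ref 3 -> HIT, frames=[5,2,3] (faults so far: 6)
  LRU total faults: 6
--- Optimal ---
  step 0: ref 2 -> FAULT, frames=[2,-,-] (faults so far: 1)
  step 1: ref 2 -> HIT, frames=[2,-,-] (faults so far: 1)
  step 2: ref 4 -> FAULT, frames=[2,4,-] (faults so far: 2)
  step 3: ref 3 -> FAULT, frames=[2,4,3] (faults so far: 3)
  step 4: ref 3 -> HIT, frames=[2,4,3] (faults so far: 3)
  step 5: ref 3 -> HIT, frames=[2,4,3] (faults so far: 3)
  step 6: ref 1 -> FAULT, evict 4, frames=[2,1,3] (faults so far: 4)
  step 7: ref 3 -> HIT, frames=[2,1,3] (faults so far: 4)
  step 8: ref 2 -> HIT, frames=[2,1,3] (faults so far: 4)
  step 9: ref 5 -> FAULT, evict 1, frames=[2,5,3] (faults so far: 5)
  step 10: ref 5 -> HIT, frames=[2,5,3] (faults so far: 5)
  step 11: ref 5 -> HIT, frames=[2,5,3] (faults so far: 5)
  step 12: ref 3 -> HIT, frames=[2,5,3] (faults so far: 5)
  step 13: ref 2 -> HIT, frames=[2,5,3] (faults so far: 5)
  step 14: ref 5 -> HIT, frames=[2,5,3] (faults so far: 5)
  step 15: ref 3 -> HIT, frames=[2,5,3] (faults so far: 5)
  Optimal total faults: 5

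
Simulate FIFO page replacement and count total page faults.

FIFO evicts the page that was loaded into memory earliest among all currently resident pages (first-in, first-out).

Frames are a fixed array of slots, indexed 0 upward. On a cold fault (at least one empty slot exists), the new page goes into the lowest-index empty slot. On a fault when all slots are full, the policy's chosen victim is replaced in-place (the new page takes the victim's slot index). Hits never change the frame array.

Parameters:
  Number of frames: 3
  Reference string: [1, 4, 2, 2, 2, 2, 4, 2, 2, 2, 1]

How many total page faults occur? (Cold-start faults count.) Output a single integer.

Step 0: ref 1 → FAULT, frames=[1,-,-]
Step 1: ref 4 → FAULT, frames=[1,4,-]
Step 2: ref 2 → FAULT, frames=[1,4,2]
Step 3: ref 2 → HIT, frames=[1,4,2]
Step 4: ref 2 → HIT, frames=[1,4,2]
Step 5: ref 2 → HIT, frames=[1,4,2]
Step 6: ref 4 → HIT, frames=[1,4,2]
Step 7: ref 2 → HIT, frames=[1,4,2]
Step 8: ref 2 → HIT, frames=[1,4,2]
Step 9: ref 2 → HIT, frames=[1,4,2]
Step 10: ref 1 → HIT, frames=[1,4,2]
Total faults: 3

Answer: 3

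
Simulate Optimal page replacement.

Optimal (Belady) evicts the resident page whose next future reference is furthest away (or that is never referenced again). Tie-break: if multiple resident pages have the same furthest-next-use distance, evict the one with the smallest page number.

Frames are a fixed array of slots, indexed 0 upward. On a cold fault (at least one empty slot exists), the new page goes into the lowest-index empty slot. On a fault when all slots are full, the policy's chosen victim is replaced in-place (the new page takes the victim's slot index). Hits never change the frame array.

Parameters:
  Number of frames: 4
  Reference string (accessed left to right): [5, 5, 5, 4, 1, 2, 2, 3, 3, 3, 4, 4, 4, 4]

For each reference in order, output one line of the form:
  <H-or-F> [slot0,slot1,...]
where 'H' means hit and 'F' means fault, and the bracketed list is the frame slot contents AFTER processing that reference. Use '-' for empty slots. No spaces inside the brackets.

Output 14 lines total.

F [5,-,-,-]
H [5,-,-,-]
H [5,-,-,-]
F [5,4,-,-]
F [5,4,1,-]
F [5,4,1,2]
H [5,4,1,2]
F [5,4,3,2]
H [5,4,3,2]
H [5,4,3,2]
H [5,4,3,2]
H [5,4,3,2]
H [5,4,3,2]
H [5,4,3,2]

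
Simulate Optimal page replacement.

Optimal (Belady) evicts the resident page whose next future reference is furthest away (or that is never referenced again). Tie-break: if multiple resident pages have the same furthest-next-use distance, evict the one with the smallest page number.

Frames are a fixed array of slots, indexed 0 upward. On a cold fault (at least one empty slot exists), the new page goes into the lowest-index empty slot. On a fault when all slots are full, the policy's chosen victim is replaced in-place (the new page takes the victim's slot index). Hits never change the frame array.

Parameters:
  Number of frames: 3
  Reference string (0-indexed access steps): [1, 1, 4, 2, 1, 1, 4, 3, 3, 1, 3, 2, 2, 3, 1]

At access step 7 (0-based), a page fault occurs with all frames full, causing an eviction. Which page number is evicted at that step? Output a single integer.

Answer: 4

Derivation:
Step 0: ref 1 -> FAULT, frames=[1,-,-]
Step 1: ref 1 -> HIT, frames=[1,-,-]
Step 2: ref 4 -> FAULT, frames=[1,4,-]
Step 3: ref 2 -> FAULT, frames=[1,4,2]
Step 4: ref 1 -> HIT, frames=[1,4,2]
Step 5: ref 1 -> HIT, frames=[1,4,2]
Step 6: ref 4 -> HIT, frames=[1,4,2]
Step 7: ref 3 -> FAULT, evict 4, frames=[1,3,2]
At step 7: evicted page 4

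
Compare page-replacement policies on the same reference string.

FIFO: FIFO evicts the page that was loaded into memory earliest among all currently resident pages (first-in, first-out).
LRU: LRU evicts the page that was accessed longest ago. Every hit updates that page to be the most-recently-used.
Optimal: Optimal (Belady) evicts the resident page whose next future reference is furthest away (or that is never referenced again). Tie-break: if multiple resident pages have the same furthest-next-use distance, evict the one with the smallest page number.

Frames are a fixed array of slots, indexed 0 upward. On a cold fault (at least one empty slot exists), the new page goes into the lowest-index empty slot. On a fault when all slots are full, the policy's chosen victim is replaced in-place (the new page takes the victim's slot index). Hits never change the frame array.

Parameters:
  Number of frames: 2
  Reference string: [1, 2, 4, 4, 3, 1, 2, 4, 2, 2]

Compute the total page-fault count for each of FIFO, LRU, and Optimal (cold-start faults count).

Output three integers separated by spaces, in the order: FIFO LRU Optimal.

Answer: 7 7 6

Derivation:
--- FIFO ---
  step 0: ref 1 -> FAULT, frames=[1,-] (faults so far: 1)
  step 1: ref 2 -> FAULT, frames=[1,2] (faults so far: 2)
  step 2: ref 4 -> FAULT, evict 1, frames=[4,2] (faults so far: 3)
  step 3: ref 4 -> HIT, frames=[4,2] (faults so far: 3)
  step 4: ref 3 -> FAULT, evict 2, frames=[4,3] (faults so far: 4)
  step 5: ref 1 -> FAULT, evict 4, frames=[1,3] (faults so far: 5)
  step 6: ref 2 -> FAULT, evict 3, frames=[1,2] (faults so far: 6)
  step 7: ref 4 -> FAULT, evict 1, frames=[4,2] (faults so far: 7)
  step 8: ref 2 -> HIT, frames=[4,2] (faults so far: 7)
  step 9: ref 2 -> HIT, frames=[4,2] (faults so far: 7)
  FIFO total faults: 7
--- LRU ---
  step 0: ref 1 -> FAULT, frames=[1,-] (faults so far: 1)
  step 1: ref 2 -> FAULT, frames=[1,2] (faults so far: 2)
  step 2: ref 4 -> FAULT, evict 1, frames=[4,2] (faults so far: 3)
  step 3: ref 4 -> HIT, frames=[4,2] (faults so far: 3)
  step 4: ref 3 -> FAULT, evict 2, frames=[4,3] (faults so far: 4)
  step 5: ref 1 -> FAULT, evict 4, frames=[1,3] (faults so far: 5)
  step 6: ref 2 -> FAULT, evict 3, frames=[1,2] (faults so far: 6)
  step 7: ref 4 -> FAULT, evict 1, frames=[4,2] (faults so far: 7)
  step 8: ref 2 -> HIT, frames=[4,2] (faults so far: 7)
  step 9: ref 2 -> HIT, frames=[4,2] (faults so far: 7)
  LRU total faults: 7
--- Optimal ---
  step 0: ref 1 -> FAULT, frames=[1,-] (faults so far: 1)
  step 1: ref 2 -> FAULT, frames=[1,2] (faults so far: 2)
  step 2: ref 4 -> FAULT, evict 2, frames=[1,4] (faults so far: 3)
  step 3: ref 4 -> HIT, frames=[1,4] (faults so far: 3)
  step 4: ref 3 -> FAULT, evict 4, frames=[1,3] (faults so far: 4)
  step 5: ref 1 -> HIT, frames=[1,3] (faults so far: 4)
  step 6: ref 2 -> FAULT, evict 1, frames=[2,3] (faults so far: 5)
  step 7: ref 4 -> FAULT, evict 3, frames=[2,4] (faults so far: 6)
  step 8: ref 2 -> HIT, frames=[2,4] (faults so far: 6)
  step 9: ref 2 -> HIT, frames=[2,4] (faults so far: 6)
  Optimal total faults: 6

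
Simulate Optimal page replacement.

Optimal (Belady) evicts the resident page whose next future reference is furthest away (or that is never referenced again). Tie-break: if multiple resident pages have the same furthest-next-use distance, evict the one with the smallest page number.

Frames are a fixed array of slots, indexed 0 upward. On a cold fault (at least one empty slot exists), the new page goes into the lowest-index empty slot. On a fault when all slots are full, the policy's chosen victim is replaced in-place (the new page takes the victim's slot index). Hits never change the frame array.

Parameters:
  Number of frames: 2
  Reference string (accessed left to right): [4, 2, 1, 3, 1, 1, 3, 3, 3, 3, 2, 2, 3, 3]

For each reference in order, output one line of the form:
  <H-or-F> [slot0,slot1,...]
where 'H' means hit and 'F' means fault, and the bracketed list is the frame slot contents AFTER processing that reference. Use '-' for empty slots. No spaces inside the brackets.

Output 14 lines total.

F [4,-]
F [4,2]
F [1,2]
F [1,3]
H [1,3]
H [1,3]
H [1,3]
H [1,3]
H [1,3]
H [1,3]
F [2,3]
H [2,3]
H [2,3]
H [2,3]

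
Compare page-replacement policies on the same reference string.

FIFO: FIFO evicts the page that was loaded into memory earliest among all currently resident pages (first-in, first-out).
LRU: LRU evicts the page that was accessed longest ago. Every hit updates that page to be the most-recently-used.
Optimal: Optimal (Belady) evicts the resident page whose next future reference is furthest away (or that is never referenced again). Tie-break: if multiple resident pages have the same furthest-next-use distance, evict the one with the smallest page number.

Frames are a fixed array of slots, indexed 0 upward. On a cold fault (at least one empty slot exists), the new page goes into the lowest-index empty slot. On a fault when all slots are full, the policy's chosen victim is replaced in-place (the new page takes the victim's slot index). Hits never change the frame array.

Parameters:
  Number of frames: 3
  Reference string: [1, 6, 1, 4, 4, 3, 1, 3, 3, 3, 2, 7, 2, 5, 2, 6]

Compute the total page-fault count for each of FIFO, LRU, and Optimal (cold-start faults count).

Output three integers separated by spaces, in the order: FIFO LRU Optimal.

--- FIFO ---
  step 0: ref 1 -> FAULT, frames=[1,-,-] (faults so far: 1)
  step 1: ref 6 -> FAULT, frames=[1,6,-] (faults so far: 2)
  step 2: ref 1 -> HIT, frames=[1,6,-] (faults so far: 2)
  step 3: ref 4 -> FAULT, frames=[1,6,4] (faults so far: 3)
  step 4: ref 4 -> HIT, frames=[1,6,4] (faults so far: 3)
  step 5: ref 3 -> FAULT, evict 1, frames=[3,6,4] (faults so far: 4)
  step 6: ref 1 -> FAULT, evict 6, frames=[3,1,4] (faults so far: 5)
  step 7: ref 3 -> HIT, frames=[3,1,4] (faults so far: 5)
  step 8: ref 3 -> HIT, frames=[3,1,4] (faults so far: 5)
  step 9: ref 3 -> HIT, frames=[3,1,4] (faults so far: 5)
  step 10: ref 2 -> FAULT, evict 4, frames=[3,1,2] (faults so far: 6)
  step 11: ref 7 -> FAULT, evict 3, frames=[7,1,2] (faults so far: 7)
  step 12: ref 2 -> HIT, frames=[7,1,2] (faults so far: 7)
  step 13: ref 5 -> FAULT, evict 1, frames=[7,5,2] (faults so far: 8)
  step 14: ref 2 -> HIT, frames=[7,5,2] (faults so far: 8)
  step 15: ref 6 -> FAULT, evict 2, frames=[7,5,6] (faults so far: 9)
  FIFO total faults: 9
--- LRU ---
  step 0: ref 1 -> FAULT, frames=[1,-,-] (faults so far: 1)
  step 1: ref 6 -> FAULT, frames=[1,6,-] (faults so far: 2)
  step 2: ref 1 -> HIT, frames=[1,6,-] (faults so far: 2)
  step 3: ref 4 -> FAULT, frames=[1,6,4] (faults so far: 3)
  step 4: ref 4 -> HIT, frames=[1,6,4] (faults so far: 3)
  step 5: ref 3 -> FAULT, evict 6, frames=[1,3,4] (faults so far: 4)
  step 6: ref 1 -> HIT, frames=[1,3,4] (faults so far: 4)
  step 7: ref 3 -> HIT, frames=[1,3,4] (faults so far: 4)
  step 8: ref 3 -> HIT, frames=[1,3,4] (faults so far: 4)
  step 9: ref 3 -> HIT, frames=[1,3,4] (faults so far: 4)
  step 10: ref 2 -> FAULT, evict 4, frames=[1,3,2] (faults so far: 5)
  step 11: ref 7 -> FAULT, evict 1, frames=[7,3,2] (faults so far: 6)
  step 12: ref 2 -> HIT, frames=[7,3,2] (faults so far: 6)
  step 13: ref 5 -> FAULT, evict 3, frames=[7,5,2] (faults so far: 7)
  step 14: ref 2 -> HIT, frames=[7,5,2] (faults so far: 7)
  step 15: ref 6 -> FAULT, evict 7, frames=[6,5,2] (faults so far: 8)
  LRU total faults: 8
--- Optimal ---
  step 0: ref 1 -> FAULT, frames=[1,-,-] (faults so far: 1)
  step 1: ref 6 -> FAULT, frames=[1,6,-] (faults so far: 2)
  step 2: ref 1 -> HIT, frames=[1,6,-] (faults so far: 2)
  step 3: ref 4 -> FAULT, frames=[1,6,4] (faults so far: 3)
  step 4: ref 4 -> HIT, frames=[1,6,4] (faults so far: 3)
  step 5: ref 3 -> FAULT, evict 4, frames=[1,6,3] (faults so far: 4)
  step 6: ref 1 -> HIT, frames=[1,6,3] (faults so far: 4)
  step 7: ref 3 -> HIT, frames=[1,6,3] (faults so far: 4)
  step 8: ref 3 -> HIT, frames=[1,6,3] (faults so far: 4)
  step 9: ref 3 -> HIT, frames=[1,6,3] (faults so far: 4)
  step 10: ref 2 -> FAULT, evict 1, frames=[2,6,3] (faults so far: 5)
  step 11: ref 7 -> FAULT, evict 3, frames=[2,6,7] (faults so far: 6)
  step 12: ref 2 -> HIT, frames=[2,6,7] (faults so far: 6)
  step 13: ref 5 -> FAULT, evict 7, frames=[2,6,5] (faults so far: 7)
  step 14: ref 2 -> HIT, frames=[2,6,5] (faults so far: 7)
  step 15: ref 6 -> HIT, frames=[2,6,5] (faults so far: 7)
  Optimal total faults: 7

Answer: 9 8 7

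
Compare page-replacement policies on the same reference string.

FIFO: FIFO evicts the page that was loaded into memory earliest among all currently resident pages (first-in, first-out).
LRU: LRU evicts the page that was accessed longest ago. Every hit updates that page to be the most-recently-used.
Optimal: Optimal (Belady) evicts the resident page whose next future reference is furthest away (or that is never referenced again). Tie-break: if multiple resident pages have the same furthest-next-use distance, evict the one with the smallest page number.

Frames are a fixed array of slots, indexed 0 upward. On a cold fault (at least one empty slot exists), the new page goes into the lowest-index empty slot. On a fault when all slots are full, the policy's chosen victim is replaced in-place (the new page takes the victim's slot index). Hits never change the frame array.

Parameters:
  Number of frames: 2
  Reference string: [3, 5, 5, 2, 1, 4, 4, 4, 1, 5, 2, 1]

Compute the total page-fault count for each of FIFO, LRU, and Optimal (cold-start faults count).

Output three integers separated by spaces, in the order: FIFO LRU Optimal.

--- FIFO ---
  step 0: ref 3 -> FAULT, frames=[3,-] (faults so far: 1)
  step 1: ref 5 -> FAULT, frames=[3,5] (faults so far: 2)
  step 2: ref 5 -> HIT, frames=[3,5] (faults so far: 2)
  step 3: ref 2 -> FAULT, evict 3, frames=[2,5] (faults so far: 3)
  step 4: ref 1 -> FAULT, evict 5, frames=[2,1] (faults so far: 4)
  step 5: ref 4 -> FAULT, evict 2, frames=[4,1] (faults so far: 5)
  step 6: ref 4 -> HIT, frames=[4,1] (faults so far: 5)
  step 7: ref 4 -> HIT, frames=[4,1] (faults so far: 5)
  step 8: ref 1 -> HIT, frames=[4,1] (faults so far: 5)
  step 9: ref 5 -> FAULT, evict 1, frames=[4,5] (faults so far: 6)
  step 10: ref 2 -> FAULT, evict 4, frames=[2,5] (faults so far: 7)
  step 11: ref 1 -> FAULT, evict 5, frames=[2,1] (faults so far: 8)
  FIFO total faults: 8
--- LRU ---
  step 0: ref 3 -> FAULT, frames=[3,-] (faults so far: 1)
  step 1: ref 5 -> FAULT, frames=[3,5] (faults so far: 2)
  step 2: ref 5 -> HIT, frames=[3,5] (faults so far: 2)
  step 3: ref 2 -> FAULT, evict 3, frames=[2,5] (faults so far: 3)
  step 4: ref 1 -> FAULT, evict 5, frames=[2,1] (faults so far: 4)
  step 5: ref 4 -> FAULT, evict 2, frames=[4,1] (faults so far: 5)
  step 6: ref 4 -> HIT, frames=[4,1] (faults so far: 5)
  step 7: ref 4 -> HIT, frames=[4,1] (faults so far: 5)
  step 8: ref 1 -> HIT, frames=[4,1] (faults so far: 5)
  step 9: ref 5 -> FAULT, evict 4, frames=[5,1] (faults so far: 6)
  step 10: ref 2 -> FAULT, evict 1, frames=[5,2] (faults so far: 7)
  step 11: ref 1 -> FAULT, evict 5, frames=[1,2] (faults so far: 8)
  LRU total faults: 8
--- Optimal ---
  step 0: ref 3 -> FAULT, frames=[3,-] (faults so far: 1)
  step 1: ref 5 -> FAULT, frames=[3,5] (faults so far: 2)
  step 2: ref 5 -> HIT, frames=[3,5] (faults so far: 2)
  step 3: ref 2 -> FAULT, evict 3, frames=[2,5] (faults so far: 3)
  step 4: ref 1 -> FAULT, evict 2, frames=[1,5] (faults so far: 4)
  step 5: ref 4 -> FAULT, evict 5, frames=[1,4] (faults so far: 5)
  step 6: ref 4 -> HIT, frames=[1,4] (faults so far: 5)
  step 7: ref 4 -> HIT, frames=[1,4] (faults so far: 5)
  step 8: ref 1 -> HIT, frames=[1,4] (faults so far: 5)
  step 9: ref 5 -> FAULT, evict 4, frames=[1,5] (faults so far: 6)
  step 10: ref 2 -> FAULT, evict 5, frames=[1,2] (faults so far: 7)
  step 11: ref 1 -> HIT, frames=[1,2] (faults so far: 7)
  Optimal total faults: 7

Answer: 8 8 7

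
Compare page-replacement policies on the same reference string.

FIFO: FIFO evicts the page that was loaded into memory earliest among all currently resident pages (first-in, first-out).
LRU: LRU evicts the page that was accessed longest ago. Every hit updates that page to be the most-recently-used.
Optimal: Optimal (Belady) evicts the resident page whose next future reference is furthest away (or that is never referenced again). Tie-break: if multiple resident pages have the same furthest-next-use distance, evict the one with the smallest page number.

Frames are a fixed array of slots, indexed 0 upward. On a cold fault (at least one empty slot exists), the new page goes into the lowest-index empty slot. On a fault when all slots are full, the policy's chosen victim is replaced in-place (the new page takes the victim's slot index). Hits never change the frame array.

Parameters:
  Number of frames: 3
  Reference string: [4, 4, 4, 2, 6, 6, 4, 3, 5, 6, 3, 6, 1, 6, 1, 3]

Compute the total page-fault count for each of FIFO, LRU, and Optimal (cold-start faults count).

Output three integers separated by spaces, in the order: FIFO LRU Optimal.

--- FIFO ---
  step 0: ref 4 -> FAULT, frames=[4,-,-] (faults so far: 1)
  step 1: ref 4 -> HIT, frames=[4,-,-] (faults so far: 1)
  step 2: ref 4 -> HIT, frames=[4,-,-] (faults so far: 1)
  step 3: ref 2 -> FAULT, frames=[4,2,-] (faults so far: 2)
  step 4: ref 6 -> FAULT, frames=[4,2,6] (faults so far: 3)
  step 5: ref 6 -> HIT, frames=[4,2,6] (faults so far: 3)
  step 6: ref 4 -> HIT, frames=[4,2,6] (faults so far: 3)
  step 7: ref 3 -> FAULT, evict 4, frames=[3,2,6] (faults so far: 4)
  step 8: ref 5 -> FAULT, evict 2, frames=[3,5,6] (faults so far: 5)
  step 9: ref 6 -> HIT, frames=[3,5,6] (faults so far: 5)
  step 10: ref 3 -> HIT, frames=[3,5,6] (faults so far: 5)
  step 11: ref 6 -> HIT, frames=[3,5,6] (faults so far: 5)
  step 12: ref 1 -> FAULT, evict 6, frames=[3,5,1] (faults so far: 6)
  step 13: ref 6 -> FAULT, evict 3, frames=[6,5,1] (faults so far: 7)
  step 14: ref 1 -> HIT, frames=[6,5,1] (faults so far: 7)
  step 15: ref 3 -> FAULT, evict 5, frames=[6,3,1] (faults so far: 8)
  FIFO total faults: 8
--- LRU ---
  step 0: ref 4 -> FAULT, frames=[4,-,-] (faults so far: 1)
  step 1: ref 4 -> HIT, frames=[4,-,-] (faults so far: 1)
  step 2: ref 4 -> HIT, frames=[4,-,-] (faults so far: 1)
  step 3: ref 2 -> FAULT, frames=[4,2,-] (faults so far: 2)
  step 4: ref 6 -> FAULT, frames=[4,2,6] (faults so far: 3)
  step 5: ref 6 -> HIT, frames=[4,2,6] (faults so far: 3)
  step 6: ref 4 -> HIT, frames=[4,2,6] (faults so far: 3)
  step 7: ref 3 -> FAULT, evict 2, frames=[4,3,6] (faults so far: 4)
  step 8: ref 5 -> FAULT, evict 6, frames=[4,3,5] (faults so far: 5)
  step 9: ref 6 -> FAULT, evict 4, frames=[6,3,5] (faults so far: 6)
  step 10: ref 3 -> HIT, frames=[6,3,5] (faults so far: 6)
  step 11: ref 6 -> HIT, frames=[6,3,5] (faults so far: 6)
  step 12: ref 1 -> FAULT, evict 5, frames=[6,3,1] (faults so far: 7)
  step 13: ref 6 -> HIT, frames=[6,3,1] (faults so far: 7)
  step 14: ref 1 -> HIT, frames=[6,3,1] (faults so far: 7)
  step 15: ref 3 -> HIT, frames=[6,3,1] (faults so far: 7)
  LRU total faults: 7
--- Optimal ---
  step 0: ref 4 -> FAULT, frames=[4,-,-] (faults so far: 1)
  step 1: ref 4 -> HIT, frames=[4,-,-] (faults so far: 1)
  step 2: ref 4 -> HIT, frames=[4,-,-] (faults so far: 1)
  step 3: ref 2 -> FAULT, frames=[4,2,-] (faults so far: 2)
  step 4: ref 6 -> FAULT, frames=[4,2,6] (faults so far: 3)
  step 5: ref 6 -> HIT, frames=[4,2,6] (faults so far: 3)
  step 6: ref 4 -> HIT, frames=[4,2,6] (faults so far: 3)
  step 7: ref 3 -> FAULT, evict 2, frames=[4,3,6] (faults so far: 4)
  step 8: ref 5 -> FAULT, evict 4, frames=[5,3,6] (faults so far: 5)
  step 9: ref 6 -> HIT, frames=[5,3,6] (faults so far: 5)
  step 10: ref 3 -> HIT, frames=[5,3,6] (faults so far: 5)
  step 11: ref 6 -> HIT, frames=[5,3,6] (faults so far: 5)
  step 12: ref 1 -> FAULT, evict 5, frames=[1,3,6] (faults so far: 6)
  step 13: ref 6 -> HIT, frames=[1,3,6] (faults so far: 6)
  step 14: ref 1 -> HIT, frames=[1,3,6] (faults so far: 6)
  step 15: ref 3 -> HIT, frames=[1,3,6] (faults so far: 6)
  Optimal total faults: 6

Answer: 8 7 6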